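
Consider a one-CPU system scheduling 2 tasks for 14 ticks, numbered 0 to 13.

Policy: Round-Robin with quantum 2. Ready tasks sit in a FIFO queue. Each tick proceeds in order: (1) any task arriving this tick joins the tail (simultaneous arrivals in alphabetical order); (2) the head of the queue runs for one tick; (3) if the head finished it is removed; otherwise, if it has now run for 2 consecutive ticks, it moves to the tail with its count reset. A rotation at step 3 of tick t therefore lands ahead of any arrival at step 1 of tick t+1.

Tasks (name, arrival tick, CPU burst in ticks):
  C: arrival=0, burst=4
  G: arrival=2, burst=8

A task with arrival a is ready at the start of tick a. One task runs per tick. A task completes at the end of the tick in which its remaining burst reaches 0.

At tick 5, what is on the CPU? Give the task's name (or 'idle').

running at tick 5 = G

t=0: queue=[C] q_used=0 → run C
t=1: queue=[C] q_used=1 → run C
t=2: queue=[C,G] q_used=0 → run C
t=3: queue=[C,G] q_used=1 → run C
t=4: queue=[G] q_used=0 → run G
t=5: queue=[G] q_used=1 → run G
t=6: queue=[G] q_used=0 → run G
t=7: queue=[G] q_used=1 → run G
t=8: queue=[G] q_used=0 → run G
t=9: queue=[G] q_used=1 → run G
t=10: queue=[G] q_used=0 → run G
t=11: queue=[G] q_used=1 → run G
t=12: (idle)
t=13: (idle)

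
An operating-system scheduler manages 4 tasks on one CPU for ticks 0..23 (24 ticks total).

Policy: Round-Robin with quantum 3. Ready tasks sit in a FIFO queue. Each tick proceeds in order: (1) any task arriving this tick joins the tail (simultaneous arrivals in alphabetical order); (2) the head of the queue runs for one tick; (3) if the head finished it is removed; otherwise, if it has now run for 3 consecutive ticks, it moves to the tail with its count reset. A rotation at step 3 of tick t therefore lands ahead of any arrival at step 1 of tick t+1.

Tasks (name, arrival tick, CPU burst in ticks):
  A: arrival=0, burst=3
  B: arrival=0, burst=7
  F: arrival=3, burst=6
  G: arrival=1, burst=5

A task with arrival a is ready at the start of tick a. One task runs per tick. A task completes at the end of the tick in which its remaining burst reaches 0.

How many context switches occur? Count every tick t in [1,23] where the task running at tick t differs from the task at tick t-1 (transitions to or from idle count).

t=0: queue=[A,B] q_used=0 → run A
t=1: queue=[A,B,G] q_used=1 → run A
t=2: queue=[A,B,G] q_used=2 → run A
t=3: queue=[B,G,F] q_used=0 → run B
t=4: queue=[B,G,F] q_used=1 → run B
t=5: queue=[B,G,F] q_used=2 → run B
t=6: queue=[G,F,B] q_used=0 → run G
t=7: queue=[G,F,B] q_used=1 → run G
t=8: queue=[G,F,B] q_used=2 → run G
t=9: queue=[F,B,G] q_used=0 → run F
t=10: queue=[F,B,G] q_used=1 → run F
t=11: queue=[F,B,G] q_used=2 → run F
t=12: queue=[B,G,F] q_used=0 → run B
t=13: queue=[B,G,F] q_used=1 → run B
t=14: queue=[B,G,F] q_used=2 → run B
t=15: queue=[G,F,B] q_used=0 → run G
t=16: queue=[G,F,B] q_used=1 → run G
t=17: queue=[F,B] q_used=0 → run F
t=18: queue=[F,B] q_used=1 → run F
t=19: queue=[F,B] q_used=2 → run F
t=20: queue=[B] q_used=0 → run B
t=21: (idle)
t=22: (idle)
t=23: (idle)

context switches = 8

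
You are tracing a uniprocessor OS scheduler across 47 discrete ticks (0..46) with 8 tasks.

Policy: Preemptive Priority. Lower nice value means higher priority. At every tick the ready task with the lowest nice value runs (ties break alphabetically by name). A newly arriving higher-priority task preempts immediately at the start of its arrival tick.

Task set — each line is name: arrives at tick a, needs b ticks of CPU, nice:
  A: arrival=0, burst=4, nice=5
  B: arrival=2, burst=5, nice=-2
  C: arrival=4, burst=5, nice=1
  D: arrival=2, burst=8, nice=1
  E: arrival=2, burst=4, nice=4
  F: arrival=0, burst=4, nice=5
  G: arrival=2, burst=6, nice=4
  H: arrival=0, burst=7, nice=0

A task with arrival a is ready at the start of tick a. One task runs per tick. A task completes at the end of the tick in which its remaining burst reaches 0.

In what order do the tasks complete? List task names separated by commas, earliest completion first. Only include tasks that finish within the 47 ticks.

completion order = B, H, C, D, E, G, A, F

t=0: ready={A,F,H} → run H
t=1: ready={A,F,H} → run H
t=2: ready={A,B,D,E,F,G,H} → run B
t=3: ready={A,B,D,E,F,G,H} → run B
t=4: ready={A,B,C,D,E,F,G,H} → run B
t=5: ready={A,B,C,D,E,F,G,H} → run B
t=6: ready={A,B,C,D,E,F,G,H} → run B
t=7: ready={A,C,D,E,F,G,H} → run H
t=8: ready={A,C,D,E,F,G,H} → run H
t=9: ready={A,C,D,E,F,G,H} → run H
t=10: ready={A,C,D,E,F,G,H} → run H
t=11: ready={A,C,D,E,F,G,H} → run H
t=12: ready={A,C,D,E,F,G} → run C
t=13: ready={A,C,D,E,F,G} → run C
t=14: ready={A,C,D,E,F,G} → run C
t=15: ready={A,C,D,E,F,G} → run C
t=16: ready={A,C,D,E,F,G} → run C
t=17: ready={A,D,E,F,G} → run D
t=18: ready={A,D,E,F,G} → run D
t=19: ready={A,D,E,F,G} → run D
t=20: ready={A,D,E,F,G} → run D
t=21: ready={A,D,E,F,G} → run D
t=22: ready={A,D,E,F,G} → run D
t=23: ready={A,D,E,F,G} → run D
t=24: ready={A,D,E,F,G} → run D
t=25: ready={A,E,F,G} → run E
t=26: ready={A,E,F,G} → run E
t=27: ready={A,E,F,G} → run E
t=28: ready={A,E,F,G} → run E
t=29: ready={A,F,G} → run G
t=30: ready={A,F,G} → run G
t=31: ready={A,F,G} → run G
t=32: ready={A,F,G} → run G
t=33: ready={A,F,G} → run G
t=34: ready={A,F,G} → run G
t=35: ready={A,F} → run A
t=36: ready={A,F} → run A
t=37: ready={A,F} → run A
t=38: ready={A,F} → run A
t=39: ready={F} → run F
t=40: ready={F} → run F
t=41: ready={F} → run F
t=42: ready={F} → run F
t=43: (idle)
t=44: (idle)
t=45: (idle)
t=46: (idle)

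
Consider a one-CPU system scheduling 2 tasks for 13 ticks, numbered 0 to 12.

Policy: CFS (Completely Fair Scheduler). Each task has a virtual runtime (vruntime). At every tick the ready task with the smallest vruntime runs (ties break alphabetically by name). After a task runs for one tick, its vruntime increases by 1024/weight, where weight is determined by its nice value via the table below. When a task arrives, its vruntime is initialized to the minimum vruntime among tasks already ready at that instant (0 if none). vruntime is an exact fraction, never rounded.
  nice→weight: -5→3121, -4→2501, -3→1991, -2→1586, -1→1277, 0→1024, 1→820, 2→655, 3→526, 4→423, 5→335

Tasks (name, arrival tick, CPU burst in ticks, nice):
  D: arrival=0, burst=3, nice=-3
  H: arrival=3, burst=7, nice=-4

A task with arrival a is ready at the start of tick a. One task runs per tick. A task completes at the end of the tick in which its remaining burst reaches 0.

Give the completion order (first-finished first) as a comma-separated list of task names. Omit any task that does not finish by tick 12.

completion order = D, H

t=0: vr[D=0] → run D
t=1: vr[D=1024/1991] → run D
t=2: vr[D=2048/1991] → run D
t=3: vr[H=0] → run H
t=4: vr[H=1024/2501] → run H
t=5: vr[H=2048/2501] → run H
t=6: vr[H=3072/2501] → run H
t=7: vr[H=4096/2501] → run H
t=8: vr[H=5120/2501] → run H
t=9: vr[H=6144/2501] → run H
t=10: (idle)
t=11: (idle)
t=12: (idle)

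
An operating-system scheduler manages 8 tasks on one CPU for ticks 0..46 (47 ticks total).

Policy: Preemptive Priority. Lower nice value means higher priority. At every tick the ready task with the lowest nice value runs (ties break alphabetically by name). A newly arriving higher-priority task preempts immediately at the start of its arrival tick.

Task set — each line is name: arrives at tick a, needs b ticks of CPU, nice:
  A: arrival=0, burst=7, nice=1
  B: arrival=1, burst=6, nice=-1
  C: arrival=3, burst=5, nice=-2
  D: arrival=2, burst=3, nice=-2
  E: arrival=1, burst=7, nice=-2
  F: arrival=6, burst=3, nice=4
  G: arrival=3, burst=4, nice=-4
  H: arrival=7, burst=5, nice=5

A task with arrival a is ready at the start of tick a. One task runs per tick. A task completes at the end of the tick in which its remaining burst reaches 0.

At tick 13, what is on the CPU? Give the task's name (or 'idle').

t=0: ready={A} → run A
t=1: ready={A,B,E} → run E
t=2: ready={A,B,D,E} → run D
t=3: ready={A,B,C,D,E,G} → run G
t=4: ready={A,B,C,D,E,G} → run G
t=5: ready={A,B,C,D,E,G} → run G
t=6: ready={A,B,C,D,E,F,G} → run G
t=7: ready={A,B,C,D,E,F,H} → run C
t=8: ready={A,B,C,D,E,F,H} → run C
t=9: ready={A,B,C,D,E,F,H} → run C
t=10: ready={A,B,C,D,E,F,H} → run C
t=11: ready={A,B,C,D,E,F,H} → run C
t=12: ready={A,B,D,E,F,H} → run D
t=13: ready={A,B,D,E,F,H} → run D
t=14: ready={A,B,E,F,H} → run E
t=15: ready={A,B,E,F,H} → run E
t=16: ready={A,B,E,F,H} → run E
t=17: ready={A,B,E,F,H} → run E
t=18: ready={A,B,E,F,H} → run E
t=19: ready={A,B,E,F,H} → run E
t=20: ready={A,B,F,H} → run B
t=21: ready={A,B,F,H} → run B
t=22: ready={A,B,F,H} → run B
t=23: ready={A,B,F,H} → run B
t=24: ready={A,B,F,H} → run B
t=25: ready={A,B,F,H} → run B
t=26: ready={A,F,H} → run A
t=27: ready={A,F,H} → run A
t=28: ready={A,F,H} → run A
t=29: ready={A,F,H} → run A
t=30: ready={A,F,H} → run A
t=31: ready={A,F,H} → run A
t=32: ready={F,H} → run F
t=33: ready={F,H} → run F
t=34: ready={F,H} → run F
t=35: ready={H} → run H
t=36: ready={H} → run H
t=37: ready={H} → run H
t=38: ready={H} → run H
t=39: ready={H} → run H
t=40: (idle)
t=41: (idle)
t=42: (idle)
t=43: (idle)
t=44: (idle)
t=45: (idle)
t=46: (idle)

running at tick 13 = D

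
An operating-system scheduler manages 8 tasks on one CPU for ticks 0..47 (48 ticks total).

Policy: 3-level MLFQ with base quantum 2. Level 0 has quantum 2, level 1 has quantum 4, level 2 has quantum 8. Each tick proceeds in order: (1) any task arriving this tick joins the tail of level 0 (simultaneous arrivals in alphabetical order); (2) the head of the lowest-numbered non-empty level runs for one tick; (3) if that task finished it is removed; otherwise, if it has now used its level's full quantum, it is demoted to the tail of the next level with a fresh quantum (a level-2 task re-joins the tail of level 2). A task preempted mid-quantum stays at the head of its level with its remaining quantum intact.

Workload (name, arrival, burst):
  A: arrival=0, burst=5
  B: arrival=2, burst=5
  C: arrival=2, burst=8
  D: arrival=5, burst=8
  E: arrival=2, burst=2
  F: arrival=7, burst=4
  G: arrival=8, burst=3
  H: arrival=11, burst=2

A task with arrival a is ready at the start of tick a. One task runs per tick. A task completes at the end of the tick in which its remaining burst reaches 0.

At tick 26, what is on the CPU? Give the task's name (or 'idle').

running at tick 26 = D

t=0: L0/L1/L2 = A/-/- → run A
t=1: L0/L1/L2 = A/-/- → run A
t=2: L0/L1/L2 = BCE/A/- → run B
t=3: L0/L1/L2 = BCE/A/- → run B
t=4: L0/L1/L2 = CE/AB/- → run C
t=5: L0/L1/L2 = CED/AB/- → run C
t=6: L0/L1/L2 = ED/ABC/- → run E
t=7: L0/L1/L2 = EDF/ABC/- → run E
t=8: L0/L1/L2 = DFG/ABC/- → run D
t=9: L0/L1/L2 = DFG/ABC/- → run D
t=10: L0/L1/L2 = FG/ABCD/- → run F
t=11: L0/L1/L2 = FGH/ABCD/- → run F
t=12: L0/L1/L2 = GH/ABCDF/- → run G
t=13: L0/L1/L2 = GH/ABCDF/- → run G
t=14: L0/L1/L2 = H/ABCDFG/- → run H
t=15: L0/L1/L2 = H/ABCDFG/- → run H
t=16: L0/L1/L2 = -/ABCDFG/- → run A
t=17: L0/L1/L2 = -/ABCDFG/- → run A
t=18: L0/L1/L2 = -/ABCDFG/- → run A
t=19: L0/L1/L2 = -/BCDFG/- → run B
t=20: L0/L1/L2 = -/BCDFG/- → run B
t=21: L0/L1/L2 = -/BCDFG/- → run B
t=22: L0/L1/L2 = -/CDFG/- → run C
t=23: L0/L1/L2 = -/CDFG/- → run C
t=24: L0/L1/L2 = -/CDFG/- → run C
t=25: L0/L1/L2 = -/CDFG/- → run C
t=26: L0/L1/L2 = -/DFG/C → run D
t=27: L0/L1/L2 = -/DFG/C → run D
t=28: L0/L1/L2 = -/DFG/C → run D
t=29: L0/L1/L2 = -/DFG/C → run D
t=30: L0/L1/L2 = -/FG/CD → run F
t=31: L0/L1/L2 = -/FG/CD → run F
t=32: L0/L1/L2 = -/G/CD → run G
t=33: L0/L1/L2 = -/-/CD → run C
t=34: L0/L1/L2 = -/-/CD → run C
t=35: L0/L1/L2 = -/-/D → run D
t=36: L0/L1/L2 = -/-/D → run D
t=37: (idle)
t=38: (idle)
t=39: (idle)
t=40: (idle)
t=41: (idle)
t=42: (idle)
t=43: (idle)
t=44: (idle)
t=45: (idle)
t=46: (idle)
t=47: (idle)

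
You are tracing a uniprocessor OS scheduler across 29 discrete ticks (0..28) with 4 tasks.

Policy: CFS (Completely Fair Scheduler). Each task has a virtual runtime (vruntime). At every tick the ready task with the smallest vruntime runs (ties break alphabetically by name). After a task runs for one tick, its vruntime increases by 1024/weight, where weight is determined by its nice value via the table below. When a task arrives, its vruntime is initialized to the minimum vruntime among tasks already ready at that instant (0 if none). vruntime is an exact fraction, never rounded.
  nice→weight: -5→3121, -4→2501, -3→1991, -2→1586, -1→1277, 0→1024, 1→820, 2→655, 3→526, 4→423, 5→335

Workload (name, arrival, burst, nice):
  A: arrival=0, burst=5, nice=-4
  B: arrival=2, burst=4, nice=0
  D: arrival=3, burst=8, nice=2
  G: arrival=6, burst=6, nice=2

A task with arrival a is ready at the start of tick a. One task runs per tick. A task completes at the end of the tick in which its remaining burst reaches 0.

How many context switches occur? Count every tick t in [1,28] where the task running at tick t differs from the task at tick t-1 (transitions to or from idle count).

context switches = 19

t=0: vr[A=0] → run A
t=1: vr[A=1024/2501] → run A
t=2: vr[A=2048/2501 B=2048/2501] → run A
t=3: vr[A=3072/2501 B=2048/2501 D=2048/2501] → run B
t=4: vr[A=3072/2501 B=4549/2501 D=2048/2501] → run D
t=5: vr[A=3072/2501 B=4549/2501 D=3902464/1638155] → run A
t=6: vr[A=4096/2501 B=4549/2501 D=3902464/1638155 G=4096/2501] → run A
t=7: vr[B=4549/2501 D=3902464/1638155 G=4096/2501] → run G
t=8: vr[B=4549/2501 D=3902464/1638155 G=5243904/1638155] → run B
t=9: vr[B=7050/2501 D=3902464/1638155 G=5243904/1638155] → run D
t=10: vr[B=7050/2501 D=6463488/1638155 G=5243904/1638155] → run B
t=11: vr[B=9551/2501 D=6463488/1638155 G=5243904/1638155] → run G
t=12: vr[B=9551/2501 D=6463488/1638155 G=7804928/1638155] → run B
t=13: vr[D=6463488/1638155 G=7804928/1638155] → run D
t=14: vr[D=9024512/1638155 G=7804928/1638155] → run G
t=15: vr[D=9024512/1638155 G=10365952/1638155] → run D
t=16: vr[D=11585536/1638155 G=10365952/1638155] → run G
t=17: vr[D=11585536/1638155 G=12926976/1638155] → run D
t=18: vr[D=2829312/327631 G=12926976/1638155] → run G
t=19: vr[D=2829312/327631 G=3097600/327631] → run D
t=20: vr[D=16707584/1638155 G=3097600/327631] → run G
t=21: vr[D=16707584/1638155] → run D
t=22: vr[D=19268608/1638155] → run D
t=23: (idle)
t=24: (idle)
t=25: (idle)
t=26: (idle)
t=27: (idle)
t=28: (idle)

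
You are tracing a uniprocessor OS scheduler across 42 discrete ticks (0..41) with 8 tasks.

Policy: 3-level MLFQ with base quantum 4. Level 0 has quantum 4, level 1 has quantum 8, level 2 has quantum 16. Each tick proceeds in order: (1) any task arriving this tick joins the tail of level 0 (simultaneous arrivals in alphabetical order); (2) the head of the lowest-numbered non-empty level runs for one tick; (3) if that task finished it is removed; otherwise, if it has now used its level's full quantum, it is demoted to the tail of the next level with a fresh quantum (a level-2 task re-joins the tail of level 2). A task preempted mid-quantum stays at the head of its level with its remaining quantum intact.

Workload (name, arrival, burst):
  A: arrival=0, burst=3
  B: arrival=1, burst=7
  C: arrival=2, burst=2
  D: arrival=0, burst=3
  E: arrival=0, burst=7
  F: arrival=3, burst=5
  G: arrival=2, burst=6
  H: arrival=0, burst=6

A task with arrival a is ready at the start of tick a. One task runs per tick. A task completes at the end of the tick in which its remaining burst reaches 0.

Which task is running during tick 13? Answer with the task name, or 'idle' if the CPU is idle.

t=0: L0/L1/L2 = ADEH/-/- → run A
t=1: L0/L1/L2 = ADEHB/-/- → run A
t=2: L0/L1/L2 = ADEHBCG/-/- → run A
t=3: L0/L1/L2 = DEHBCGF/-/- → run D
t=4: L0/L1/L2 = DEHBCGF/-/- → run D
t=5: L0/L1/L2 = DEHBCGF/-/- → run D
t=6: L0/L1/L2 = EHBCGF/-/- → run E
t=7: L0/L1/L2 = EHBCGF/-/- → run E
t=8: L0/L1/L2 = EHBCGF/-/- → run E
t=9: L0/L1/L2 = EHBCGF/-/- → run E
t=10: L0/L1/L2 = HBCGF/E/- → run H
t=11: L0/L1/L2 = HBCGF/E/- → run H
t=12: L0/L1/L2 = HBCGF/E/- → run H
t=13: L0/L1/L2 = HBCGF/E/- → run H
t=14: L0/L1/L2 = BCGF/EH/- → run B
t=15: L0/L1/L2 = BCGF/EH/- → run B
t=16: L0/L1/L2 = BCGF/EH/- → run B
t=17: L0/L1/L2 = BCGF/EH/- → run B
t=18: L0/L1/L2 = CGF/EHB/- → run C
t=19: L0/L1/L2 = CGF/EHB/- → run C
t=20: L0/L1/L2 = GF/EHB/- → run G
t=21: L0/L1/L2 = GF/EHB/- → run G
t=22: L0/L1/L2 = GF/EHB/- → run G
t=23: L0/L1/L2 = GF/EHB/- → run G
t=24: L0/L1/L2 = F/EHBG/- → run F
t=25: L0/L1/L2 = F/EHBG/- → run F
t=26: L0/L1/L2 = F/EHBG/- → run F
t=27: L0/L1/L2 = F/EHBG/- → run F
t=28: L0/L1/L2 = -/EHBGF/- → run E
t=29: L0/L1/L2 = -/EHBGF/- → run E
t=30: L0/L1/L2 = -/EHBGF/- → run E
t=31: L0/L1/L2 = -/HBGF/- → run H
t=32: L0/L1/L2 = -/HBGF/- → run H
t=33: L0/L1/L2 = -/BGF/- → run B
t=34: L0/L1/L2 = -/BGF/- → run B
t=35: L0/L1/L2 = -/BGF/- → run B
t=36: L0/L1/L2 = -/GF/- → run G
t=37: L0/L1/L2 = -/GF/- → run G
t=38: L0/L1/L2 = -/F/- → run F
t=39: (idle)
t=40: (idle)
t=41: (idle)

running at tick 13 = H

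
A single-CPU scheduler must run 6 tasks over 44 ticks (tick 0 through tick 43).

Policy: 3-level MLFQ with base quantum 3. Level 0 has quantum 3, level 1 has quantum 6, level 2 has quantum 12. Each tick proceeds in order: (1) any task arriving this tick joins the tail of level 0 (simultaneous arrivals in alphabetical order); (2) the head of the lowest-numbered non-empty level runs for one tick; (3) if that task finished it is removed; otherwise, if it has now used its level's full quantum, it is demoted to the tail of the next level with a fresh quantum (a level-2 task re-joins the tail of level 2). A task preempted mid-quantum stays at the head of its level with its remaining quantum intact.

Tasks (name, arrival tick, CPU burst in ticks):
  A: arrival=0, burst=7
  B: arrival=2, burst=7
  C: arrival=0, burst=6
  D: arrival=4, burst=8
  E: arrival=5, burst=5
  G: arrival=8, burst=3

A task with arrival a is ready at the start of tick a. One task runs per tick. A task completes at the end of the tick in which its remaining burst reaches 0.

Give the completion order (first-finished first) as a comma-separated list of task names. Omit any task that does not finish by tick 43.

completion order = G, A, C, B, D, E

t=0: L0/L1/L2 = AC/-/- → run A
t=1: L0/L1/L2 = AC/-/- → run A
t=2: L0/L1/L2 = ACB/-/- → run A
t=3: L0/L1/L2 = CB/A/- → run C
t=4: L0/L1/L2 = CBD/A/- → run C
t=5: L0/L1/L2 = CBDE/A/- → run C
t=6: L0/L1/L2 = BDE/AC/- → run B
t=7: L0/L1/L2 = BDE/AC/- → run B
t=8: L0/L1/L2 = BDEG/AC/- → run B
t=9: L0/L1/L2 = DEG/ACB/- → run D
t=10: L0/L1/L2 = DEG/ACB/- → run D
t=11: L0/L1/L2 = DEG/ACB/- → run D
t=12: L0/L1/L2 = EG/ACBD/- → run E
t=13: L0/L1/L2 = EG/ACBD/- → run E
t=14: L0/L1/L2 = EG/ACBD/- → run E
t=15: L0/L1/L2 = G/ACBDE/- → run G
t=16: L0/L1/L2 = G/ACBDE/- → run G
t=17: L0/L1/L2 = G/ACBDE/- → run G
t=18: L0/L1/L2 = -/ACBDE/- → run A
t=19: L0/L1/L2 = -/ACBDE/- → run A
t=20: L0/L1/L2 = -/ACBDE/- → run A
t=21: L0/L1/L2 = -/ACBDE/- → run A
t=22: L0/L1/L2 = -/CBDE/- → run C
t=23: L0/L1/L2 = -/CBDE/- → run C
t=24: L0/L1/L2 = -/CBDE/- → run C
t=25: L0/L1/L2 = -/BDE/- → run B
t=26: L0/L1/L2 = -/BDE/- → run B
t=27: L0/L1/L2 = -/BDE/- → run B
t=28: L0/L1/L2 = -/BDE/- → run B
t=29: L0/L1/L2 = -/DE/- → run D
t=30: L0/L1/L2 = -/DE/- → run D
t=31: L0/L1/L2 = -/DE/- → run D
t=32: L0/L1/L2 = -/DE/- → run D
t=33: L0/L1/L2 = -/DE/- → run D
t=34: L0/L1/L2 = -/E/- → run E
t=35: L0/L1/L2 = -/E/- → run E
t=36: (idle)
t=37: (idle)
t=38: (idle)
t=39: (idle)
t=40: (idle)
t=41: (idle)
t=42: (idle)
t=43: (idle)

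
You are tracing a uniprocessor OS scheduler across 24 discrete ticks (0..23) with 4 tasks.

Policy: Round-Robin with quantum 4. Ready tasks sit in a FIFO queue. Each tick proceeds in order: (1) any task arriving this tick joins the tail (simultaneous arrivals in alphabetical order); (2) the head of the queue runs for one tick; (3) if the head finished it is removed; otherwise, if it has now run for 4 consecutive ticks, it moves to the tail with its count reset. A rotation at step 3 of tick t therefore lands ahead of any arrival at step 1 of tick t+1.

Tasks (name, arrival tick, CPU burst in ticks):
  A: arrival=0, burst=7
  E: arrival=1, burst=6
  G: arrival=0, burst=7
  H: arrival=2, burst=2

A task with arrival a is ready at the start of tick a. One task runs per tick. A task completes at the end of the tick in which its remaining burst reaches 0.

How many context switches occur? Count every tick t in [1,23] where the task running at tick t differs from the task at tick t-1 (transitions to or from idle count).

t=0: queue=[A,G] q_used=0 → run A
t=1: queue=[A,G,E] q_used=1 → run A
t=2: queue=[A,G,E,H] q_used=2 → run A
t=3: queue=[A,G,E,H] q_used=3 → run A
t=4: queue=[G,E,H,A] q_used=0 → run G
t=5: queue=[G,E,H,A] q_used=1 → run G
t=6: queue=[G,E,H,A] q_used=2 → run G
t=7: queue=[G,E,H,A] q_used=3 → run G
t=8: queue=[E,H,A,G] q_used=0 → run E
t=9: queue=[E,H,A,G] q_used=1 → run E
t=10: queue=[E,H,A,G] q_used=2 → run E
t=11: queue=[E,H,A,G] q_used=3 → run E
t=12: queue=[H,A,G,E] q_used=0 → run H
t=13: queue=[H,A,G,E] q_used=1 → run H
t=14: queue=[A,G,E] q_used=0 → run A
t=15: queue=[A,G,E] q_used=1 → run A
t=16: queue=[A,G,E] q_used=2 → run A
t=17: queue=[G,E] q_used=0 → run G
t=18: queue=[G,E] q_used=1 → run G
t=19: queue=[G,E] q_used=2 → run G
t=20: queue=[E] q_used=0 → run E
t=21: queue=[E] q_used=1 → run E
t=22: (idle)
t=23: (idle)

context switches = 7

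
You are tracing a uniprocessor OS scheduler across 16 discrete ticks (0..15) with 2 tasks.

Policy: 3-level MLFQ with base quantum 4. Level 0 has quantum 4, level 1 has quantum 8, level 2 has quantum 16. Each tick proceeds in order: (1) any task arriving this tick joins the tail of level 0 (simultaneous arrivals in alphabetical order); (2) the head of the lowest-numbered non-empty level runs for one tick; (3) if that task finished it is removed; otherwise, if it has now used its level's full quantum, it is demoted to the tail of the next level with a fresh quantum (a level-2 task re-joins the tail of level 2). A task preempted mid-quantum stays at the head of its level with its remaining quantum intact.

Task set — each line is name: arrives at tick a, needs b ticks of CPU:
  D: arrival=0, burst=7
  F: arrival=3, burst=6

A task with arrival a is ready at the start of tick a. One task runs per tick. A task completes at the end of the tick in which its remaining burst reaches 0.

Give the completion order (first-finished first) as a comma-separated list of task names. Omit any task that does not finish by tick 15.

t=0: L0/L1/L2 = D/-/- → run D
t=1: L0/L1/L2 = D/-/- → run D
t=2: L0/L1/L2 = D/-/- → run D
t=3: L0/L1/L2 = DF/-/- → run D
t=4: L0/L1/L2 = F/D/- → run F
t=5: L0/L1/L2 = F/D/- → run F
t=6: L0/L1/L2 = F/D/- → run F
t=7: L0/L1/L2 = F/D/- → run F
t=8: L0/L1/L2 = -/DF/- → run D
t=9: L0/L1/L2 = -/DF/- → run D
t=10: L0/L1/L2 = -/DF/- → run D
t=11: L0/L1/L2 = -/F/- → run F
t=12: L0/L1/L2 = -/F/- → run F
t=13: (idle)
t=14: (idle)
t=15: (idle)

completion order = D, F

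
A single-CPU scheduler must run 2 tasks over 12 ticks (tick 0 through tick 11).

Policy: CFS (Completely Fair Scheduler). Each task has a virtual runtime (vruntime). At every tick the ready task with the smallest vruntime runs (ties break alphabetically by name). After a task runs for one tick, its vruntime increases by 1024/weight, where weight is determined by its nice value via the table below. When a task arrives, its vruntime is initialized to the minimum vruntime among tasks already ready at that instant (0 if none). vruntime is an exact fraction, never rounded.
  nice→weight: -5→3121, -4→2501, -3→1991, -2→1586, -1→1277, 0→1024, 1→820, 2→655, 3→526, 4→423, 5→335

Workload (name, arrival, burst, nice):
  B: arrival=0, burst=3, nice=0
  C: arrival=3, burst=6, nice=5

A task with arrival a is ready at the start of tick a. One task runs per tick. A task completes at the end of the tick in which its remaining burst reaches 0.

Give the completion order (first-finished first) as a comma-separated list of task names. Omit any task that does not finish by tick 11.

t=0: vr[B=0] → run B
t=1: vr[B=1] → run B
t=2: vr[B=2] → run B
t=3: vr[C=0] → run C
t=4: vr[C=1024/335] → run C
t=5: vr[C=2048/335] → run C
t=6: vr[C=3072/335] → run C
t=7: vr[C=4096/335] → run C
t=8: vr[C=1024/67] → run C
t=9: (idle)
t=10: (idle)
t=11: (idle)

completion order = B, C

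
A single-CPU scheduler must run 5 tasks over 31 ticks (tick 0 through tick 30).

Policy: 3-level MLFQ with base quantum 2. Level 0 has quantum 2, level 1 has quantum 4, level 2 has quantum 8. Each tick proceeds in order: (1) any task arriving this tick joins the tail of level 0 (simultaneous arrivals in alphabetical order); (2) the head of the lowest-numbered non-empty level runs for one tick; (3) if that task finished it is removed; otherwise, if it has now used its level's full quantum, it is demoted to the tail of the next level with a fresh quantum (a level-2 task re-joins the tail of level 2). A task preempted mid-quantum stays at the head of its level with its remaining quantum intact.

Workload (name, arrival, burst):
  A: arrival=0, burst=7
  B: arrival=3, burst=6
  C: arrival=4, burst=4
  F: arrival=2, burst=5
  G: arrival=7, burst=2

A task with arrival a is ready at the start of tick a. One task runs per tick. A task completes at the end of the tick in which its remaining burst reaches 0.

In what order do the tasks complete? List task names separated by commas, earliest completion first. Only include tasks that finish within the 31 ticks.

t=0: L0/L1/L2 = A/-/- → run A
t=1: L0/L1/L2 = A/-/- → run A
t=2: L0/L1/L2 = F/A/- → run F
t=3: L0/L1/L2 = FB/A/- → run F
t=4: L0/L1/L2 = BC/AF/- → run B
t=5: L0/L1/L2 = BC/AF/- → run B
t=6: L0/L1/L2 = C/AFB/- → run C
t=7: L0/L1/L2 = CG/AFB/- → run C
t=8: L0/L1/L2 = G/AFBC/- → run G
t=9: L0/L1/L2 = G/AFBC/- → run G
t=10: L0/L1/L2 = -/AFBC/- → run A
t=11: L0/L1/L2 = -/AFBC/- → run A
t=12: L0/L1/L2 = -/AFBC/- → run A
t=13: L0/L1/L2 = -/AFBC/- → run A
t=14: L0/L1/L2 = -/FBC/A → run F
t=15: L0/L1/L2 = -/FBC/A → run F
t=16: L0/L1/L2 = -/FBC/A → run F
t=17: L0/L1/L2 = -/BC/A → run B
t=18: L0/L1/L2 = -/BC/A → run B
t=19: L0/L1/L2 = -/BC/A → run B
t=20: L0/L1/L2 = -/BC/A → run B
t=21: L0/L1/L2 = -/C/A → run C
t=22: L0/L1/L2 = -/C/A → run C
t=23: L0/L1/L2 = -/-/A → run A
t=24: (idle)
t=25: (idle)
t=26: (idle)
t=27: (idle)
t=28: (idle)
t=29: (idle)
t=30: (idle)

completion order = G, F, B, C, A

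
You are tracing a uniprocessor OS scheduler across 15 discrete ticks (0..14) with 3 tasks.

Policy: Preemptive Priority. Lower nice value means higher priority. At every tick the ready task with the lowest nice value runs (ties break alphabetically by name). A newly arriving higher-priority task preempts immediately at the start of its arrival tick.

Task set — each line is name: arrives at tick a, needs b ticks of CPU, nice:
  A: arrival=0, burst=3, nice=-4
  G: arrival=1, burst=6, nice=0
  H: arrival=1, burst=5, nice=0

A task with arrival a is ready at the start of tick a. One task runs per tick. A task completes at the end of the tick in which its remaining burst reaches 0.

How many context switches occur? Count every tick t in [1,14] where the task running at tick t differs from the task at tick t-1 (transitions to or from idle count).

context switches = 3

t=0: ready={A} → run A
t=1: ready={A,G,H} → run A
t=2: ready={A,G,H} → run A
t=3: ready={G,H} → run G
t=4: ready={G,H} → run G
t=5: ready={G,H} → run G
t=6: ready={G,H} → run G
t=7: ready={G,H} → run G
t=8: ready={G,H} → run G
t=9: ready={H} → run H
t=10: ready={H} → run H
t=11: ready={H} → run H
t=12: ready={H} → run H
t=13: ready={H} → run H
t=14: (idle)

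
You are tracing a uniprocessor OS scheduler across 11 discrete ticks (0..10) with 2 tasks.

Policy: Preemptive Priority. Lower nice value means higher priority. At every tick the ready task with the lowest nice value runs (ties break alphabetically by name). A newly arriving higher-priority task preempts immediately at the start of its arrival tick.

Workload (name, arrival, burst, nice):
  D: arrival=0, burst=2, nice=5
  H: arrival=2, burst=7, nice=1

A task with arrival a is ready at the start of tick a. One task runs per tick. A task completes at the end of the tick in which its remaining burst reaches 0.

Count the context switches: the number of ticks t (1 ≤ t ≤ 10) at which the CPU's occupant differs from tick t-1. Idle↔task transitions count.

t=0: ready={D} → run D
t=1: ready={D} → run D
t=2: ready={H} → run H
t=3: ready={H} → run H
t=4: ready={H} → run H
t=5: ready={H} → run H
t=6: ready={H} → run H
t=7: ready={H} → run H
t=8: ready={H} → run H
t=9: (idle)
t=10: (idle)

context switches = 2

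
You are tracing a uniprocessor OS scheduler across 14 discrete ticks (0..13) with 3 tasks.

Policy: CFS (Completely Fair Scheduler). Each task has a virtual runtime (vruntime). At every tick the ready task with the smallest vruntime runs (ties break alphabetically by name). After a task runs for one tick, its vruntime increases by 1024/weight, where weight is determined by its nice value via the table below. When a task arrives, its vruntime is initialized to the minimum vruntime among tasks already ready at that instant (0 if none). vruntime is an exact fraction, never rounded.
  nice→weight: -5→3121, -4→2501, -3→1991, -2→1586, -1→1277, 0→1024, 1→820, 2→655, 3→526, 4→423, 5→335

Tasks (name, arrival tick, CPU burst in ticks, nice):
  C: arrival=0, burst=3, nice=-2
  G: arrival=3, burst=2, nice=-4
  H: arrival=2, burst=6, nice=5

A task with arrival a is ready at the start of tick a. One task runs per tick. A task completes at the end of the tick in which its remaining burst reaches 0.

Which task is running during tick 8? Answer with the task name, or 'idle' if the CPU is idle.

t=0: vr[C=0] → run C
t=1: vr[C=512/793] → run C
t=2: vr[C=1024/793 H=1024/793] → run C
t=3: vr[G=1024/793 H=1024/793] → run G
t=4: vr[G=55296/32513 H=1024/793] → run H
t=5: vr[G=55296/32513 H=1155072/265655] → run G
t=6: vr[H=1155072/265655] → run H
t=7: vr[H=1967104/265655] → run H
t=8: vr[H=2779136/265655] → run H
t=9: vr[H=3591168/265655] → run H
t=10: vr[H=880640/53131] → run H
t=11: (idle)
t=12: (idle)
t=13: (idle)

running at tick 8 = H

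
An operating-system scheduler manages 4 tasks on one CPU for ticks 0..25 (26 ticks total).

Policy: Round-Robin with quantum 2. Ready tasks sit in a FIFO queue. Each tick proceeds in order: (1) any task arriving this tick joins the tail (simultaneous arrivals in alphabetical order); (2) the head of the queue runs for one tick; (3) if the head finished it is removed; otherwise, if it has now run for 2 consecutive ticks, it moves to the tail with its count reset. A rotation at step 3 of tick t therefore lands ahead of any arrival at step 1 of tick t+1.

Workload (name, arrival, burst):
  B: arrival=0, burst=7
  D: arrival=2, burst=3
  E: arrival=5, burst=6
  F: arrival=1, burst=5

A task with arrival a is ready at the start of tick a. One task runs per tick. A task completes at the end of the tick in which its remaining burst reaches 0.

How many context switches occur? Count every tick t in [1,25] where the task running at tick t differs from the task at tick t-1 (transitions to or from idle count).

t=0: queue=[B] q_used=0 → run B
t=1: queue=[B,F] q_used=1 → run B
t=2: queue=[F,B,D] q_used=0 → run F
t=3: queue=[F,B,D] q_used=1 → run F
t=4: queue=[B,D,F] q_used=0 → run B
t=5: queue=[B,D,F,E] q_used=1 → run B
t=6: queue=[D,F,E,B] q_used=0 → run D
t=7: queue=[D,F,E,B] q_used=1 → run D
t=8: queue=[F,E,B,D] q_used=0 → run F
t=9: queue=[F,E,B,D] q_used=1 → run F
t=10: queue=[E,B,D,F] q_used=0 → run E
t=11: queue=[E,B,D,F] q_used=1 → run E
t=12: queue=[B,D,F,E] q_used=0 → run B
t=13: queue=[B,D,F,E] q_used=1 → run B
t=14: queue=[D,F,E,B] q_used=0 → run D
t=15: queue=[F,E,B] q_used=0 → run F
t=16: queue=[E,B] q_used=0 → run E
t=17: queue=[E,B] q_used=1 → run E
t=18: queue=[B,E] q_used=0 → run B
t=19: queue=[E] q_used=0 → run E
t=20: queue=[E] q_used=1 → run E
t=21: (idle)
t=22: (idle)
t=23: (idle)
t=24: (idle)
t=25: (idle)

context switches = 12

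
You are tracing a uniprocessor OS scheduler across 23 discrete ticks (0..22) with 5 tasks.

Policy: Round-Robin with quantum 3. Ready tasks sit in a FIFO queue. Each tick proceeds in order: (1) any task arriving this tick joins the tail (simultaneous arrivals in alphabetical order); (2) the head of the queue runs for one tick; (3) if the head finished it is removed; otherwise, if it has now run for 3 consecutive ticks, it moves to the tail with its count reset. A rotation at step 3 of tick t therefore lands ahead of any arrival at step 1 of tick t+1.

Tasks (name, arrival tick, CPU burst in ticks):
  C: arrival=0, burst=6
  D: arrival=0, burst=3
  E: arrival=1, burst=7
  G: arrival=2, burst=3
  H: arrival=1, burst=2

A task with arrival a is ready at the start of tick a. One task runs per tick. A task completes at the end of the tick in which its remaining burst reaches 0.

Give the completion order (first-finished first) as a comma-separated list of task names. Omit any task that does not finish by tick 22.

t=0: queue=[C,D] q_used=0 → run C
t=1: queue=[C,D,E,H] q_used=1 → run C
t=2: queue=[C,D,E,H,G] q_used=2 → run C
t=3: queue=[D,E,H,G,C] q_used=0 → run D
t=4: queue=[D,E,H,G,C] q_used=1 → run D
t=5: queue=[D,E,H,G,C] q_used=2 → run D
t=6: queue=[E,H,G,C] q_used=0 → run E
t=7: queue=[E,H,G,C] q_used=1 → run E
t=8: queue=[E,H,G,C] q_used=2 → run E
t=9: queue=[H,G,C,E] q_used=0 → run H
t=10: queue=[H,G,C,E] q_used=1 → run H
t=11: queue=[G,C,E] q_used=0 → run G
t=12: queue=[G,C,E] q_used=1 → run G
t=13: queue=[G,C,E] q_used=2 → run G
t=14: queue=[C,E] q_used=0 → run C
t=15: queue=[C,E] q_used=1 → run C
t=16: queue=[C,E] q_used=2 → run C
t=17: queue=[E] q_used=0 → run E
t=18: queue=[E] q_used=1 → run E
t=19: queue=[E] q_used=2 → run E
t=20: queue=[E] q_used=0 → run E
t=21: (idle)
t=22: (idle)

completion order = D, H, G, C, E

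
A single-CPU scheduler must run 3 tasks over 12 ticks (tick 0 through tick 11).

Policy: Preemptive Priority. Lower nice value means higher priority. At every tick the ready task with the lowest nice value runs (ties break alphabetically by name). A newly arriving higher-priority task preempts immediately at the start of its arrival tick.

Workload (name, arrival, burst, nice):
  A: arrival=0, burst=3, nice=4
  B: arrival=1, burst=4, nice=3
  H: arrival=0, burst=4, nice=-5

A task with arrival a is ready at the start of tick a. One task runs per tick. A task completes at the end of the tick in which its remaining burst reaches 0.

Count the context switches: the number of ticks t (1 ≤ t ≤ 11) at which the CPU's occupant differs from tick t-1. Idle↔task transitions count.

t=0: ready={A,H} → run H
t=1: ready={A,B,H} → run H
t=2: ready={A,B,H} → run H
t=3: ready={A,B,H} → run H
t=4: ready={A,B} → run B
t=5: ready={A,B} → run B
t=6: ready={A,B} → run B
t=7: ready={A,B} → run B
t=8: ready={A} → run A
t=9: ready={A} → run A
t=10: ready={A} → run A
t=11: (idle)

context switches = 3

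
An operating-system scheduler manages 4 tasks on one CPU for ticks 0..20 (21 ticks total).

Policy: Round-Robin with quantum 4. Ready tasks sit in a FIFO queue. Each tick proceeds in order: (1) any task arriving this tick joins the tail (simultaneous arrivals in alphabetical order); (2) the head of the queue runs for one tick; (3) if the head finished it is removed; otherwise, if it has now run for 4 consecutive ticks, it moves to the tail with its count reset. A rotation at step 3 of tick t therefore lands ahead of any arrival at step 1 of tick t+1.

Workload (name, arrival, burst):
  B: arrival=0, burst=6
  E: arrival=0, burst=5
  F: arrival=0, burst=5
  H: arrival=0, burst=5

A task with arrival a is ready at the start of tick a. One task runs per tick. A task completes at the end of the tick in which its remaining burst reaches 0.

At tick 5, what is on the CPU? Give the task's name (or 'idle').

t=0: queue=[B,E,F,H] q_used=0 → run B
t=1: queue=[B,E,F,H] q_used=1 → run B
t=2: queue=[B,E,F,H] q_used=2 → run B
t=3: queue=[B,E,F,H] q_used=3 → run B
t=4: queue=[E,F,H,B] q_used=0 → run E
t=5: queue=[E,F,H,B] q_used=1 → run E
t=6: queue=[E,F,H,B] q_used=2 → run E
t=7: queue=[E,F,H,B] q_used=3 → run E
t=8: queue=[F,H,B,E] q_used=0 → run F
t=9: queue=[F,H,B,E] q_used=1 → run F
t=10: queue=[F,H,B,E] q_used=2 → run F
t=11: queue=[F,H,B,E] q_used=3 → run F
t=12: queue=[H,B,E,F] q_used=0 → run H
t=13: queue=[H,B,E,F] q_used=1 → run H
t=14: queue=[H,B,E,F] q_used=2 → run H
t=15: queue=[H,B,E,F] q_used=3 → run H
t=16: queue=[B,E,F,H] q_used=0 → run B
t=17: queue=[B,E,F,H] q_used=1 → run B
t=18: queue=[E,F,H] q_used=0 → run E
t=19: queue=[F,H] q_used=0 → run F
t=20: queue=[H] q_used=0 → run H

running at tick 5 = E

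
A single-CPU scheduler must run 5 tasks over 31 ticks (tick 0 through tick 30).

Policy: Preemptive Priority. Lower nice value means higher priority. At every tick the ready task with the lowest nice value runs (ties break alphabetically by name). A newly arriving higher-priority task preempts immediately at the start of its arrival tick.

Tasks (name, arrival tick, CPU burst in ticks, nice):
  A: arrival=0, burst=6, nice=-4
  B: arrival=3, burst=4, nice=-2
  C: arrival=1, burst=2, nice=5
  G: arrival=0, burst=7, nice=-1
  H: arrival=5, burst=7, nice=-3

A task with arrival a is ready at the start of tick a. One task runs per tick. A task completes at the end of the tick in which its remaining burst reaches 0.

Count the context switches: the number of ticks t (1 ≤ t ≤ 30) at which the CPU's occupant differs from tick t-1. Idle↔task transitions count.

t=0: ready={A,G} → run A
t=1: ready={A,C,G} → run A
t=2: ready={A,C,G} → run A
t=3: ready={A,B,C,G} → run A
t=4: ready={A,B,C,G} → run A
t=5: ready={A,B,C,G,H} → run A
t=6: ready={B,C,G,H} → run H
t=7: ready={B,C,G,H} → run H
t=8: ready={B,C,G,H} → run H
t=9: ready={B,C,G,H} → run H
t=10: ready={B,C,G,H} → run H
t=11: ready={B,C,G,H} → run H
t=12: ready={B,C,G,H} → run H
t=13: ready={B,C,G} → run B
t=14: ready={B,C,G} → run B
t=15: ready={B,C,G} → run B
t=16: ready={B,C,G} → run B
t=17: ready={C,G} → run G
t=18: ready={C,G} → run G
t=19: ready={C,G} → run G
t=20: ready={C,G} → run G
t=21: ready={C,G} → run G
t=22: ready={C,G} → run G
t=23: ready={C,G} → run G
t=24: ready={C} → run C
t=25: ready={C} → run C
t=26: (idle)
t=27: (idle)
t=28: (idle)
t=29: (idle)
t=30: (idle)

context switches = 5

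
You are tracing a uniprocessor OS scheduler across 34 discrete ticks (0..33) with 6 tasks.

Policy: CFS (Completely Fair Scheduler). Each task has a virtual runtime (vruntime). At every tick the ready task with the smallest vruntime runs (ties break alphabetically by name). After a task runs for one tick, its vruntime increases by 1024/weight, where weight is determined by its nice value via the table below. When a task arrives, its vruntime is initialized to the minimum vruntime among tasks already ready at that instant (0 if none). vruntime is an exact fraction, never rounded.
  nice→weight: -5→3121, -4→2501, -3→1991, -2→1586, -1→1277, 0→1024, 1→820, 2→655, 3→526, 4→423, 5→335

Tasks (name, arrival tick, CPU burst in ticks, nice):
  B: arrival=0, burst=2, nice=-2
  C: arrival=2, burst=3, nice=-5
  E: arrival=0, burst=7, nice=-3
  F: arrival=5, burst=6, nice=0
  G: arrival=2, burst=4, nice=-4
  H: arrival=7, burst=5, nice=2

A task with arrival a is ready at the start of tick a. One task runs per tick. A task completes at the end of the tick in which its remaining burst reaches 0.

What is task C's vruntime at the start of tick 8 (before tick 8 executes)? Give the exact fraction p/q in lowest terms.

t=0: vr[B=0 E=0] → run B
t=1: vr[B=512/793 E=0] → run E
t=2: vr[B=512/793 C=1024/1991 E=1024/1991 G=1024/1991] → run C
t=3: vr[B=512/793 C=5234688/6213911 E=1024/1991 G=1024/1991] → run E
t=4: vr[B=512/793 C=5234688/6213911 E=2048/1991 G=1024/1991] → run G
t=5: vr[B=512/793 C=5234688/6213911 E=2048/1991 F=512/793 G=4599808/4979491] → run B
t=6: vr[C=5234688/6213911 E=2048/1991 F=512/793 G=4599808/4979491] → run F
t=7: vr[C=5234688/6213911 E=2048/1991 F=1305/793 G=4599808/4979491 H=5234688/6213911] → run C
t=8: vr[C=7273472/6213911 E=2048/1991 F=1305/793 G=4599808/4979491 H=5234688/6213911] → run H
t=9: vr[C=7273472/6213911 E=2048/1991 F=1305/793 G=4599808/4979491 H=9791765504/4070111705] → run G
t=10: vr[C=7273472/6213911 E=2048/1991 F=1305/793 G=6638592/4979491 H=9791765504/4070111705] → run E
t=11: vr[C=7273472/6213911 E=3072/1991 F=1305/793 G=6638592/4979491 H=9791765504/4070111705] → run C
t=12: vr[E=3072/1991 F=1305/793 G=6638592/4979491 H=9791765504/4070111705] → run G
t=13: vr[E=3072/1991 F=1305/793 G=8677376/4979491 H=9791765504/4070111705] → run E
t=14: vr[E=4096/1991 F=1305/793 G=8677376/4979491 H=9791765504/4070111705] → run F
t=15: vr[E=4096/1991 F=2098/793 G=8677376/4979491 H=9791765504/4070111705] → run G
t=16: vr[E=4096/1991 F=2098/793 H=9791765504/4070111705] → run E
t=17: vr[E=5120/1991 F=2098/793 H=9791765504/4070111705] → run H
t=18: vr[E=5120/1991 F=2098/793 H=16154810368/4070111705] → run E
t=19: vr[E=6144/1991 F=2098/793 H=16154810368/4070111705] → run F
t=20: vr[E=6144/1991 F=2891/793 H=16154810368/4070111705] → run E
t=21: vr[F=2891/793 H=16154810368/4070111705] → run F
t=22: vr[F=3684/793 H=16154810368/4070111705] → run H
t=23: vr[F=3684/793 H=22517855232/4070111705] → run F
t=24: vr[F=4477/793 H=22517855232/4070111705] → run H
t=25: vr[F=4477/793 H=28880900096/4070111705] → run F
t=26: vr[H=28880900096/4070111705] → run H
t=27: (idle)
t=28: (idle)
t=29: (idle)
t=30: (idle)
t=31: (idle)
t=32: (idle)
t=33: (idle)

vruntime(C, start of tick 8) = 7273472/6213911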